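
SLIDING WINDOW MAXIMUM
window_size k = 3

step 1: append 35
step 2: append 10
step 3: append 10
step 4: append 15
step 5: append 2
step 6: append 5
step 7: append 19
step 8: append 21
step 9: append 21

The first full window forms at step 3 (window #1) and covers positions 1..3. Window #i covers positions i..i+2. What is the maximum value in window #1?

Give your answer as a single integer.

Answer: 35

Derivation:
step 1: append 35 -> window=[35] (not full yet)
step 2: append 10 -> window=[35, 10] (not full yet)
step 3: append 10 -> window=[35, 10, 10] -> max=35
Window #1 max = 35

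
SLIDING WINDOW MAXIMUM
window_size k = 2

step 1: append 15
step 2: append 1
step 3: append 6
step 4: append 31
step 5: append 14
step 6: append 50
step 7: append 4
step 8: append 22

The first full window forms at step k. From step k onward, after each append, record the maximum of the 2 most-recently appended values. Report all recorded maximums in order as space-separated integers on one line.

step 1: append 15 -> window=[15] (not full yet)
step 2: append 1 -> window=[15, 1] -> max=15
step 3: append 6 -> window=[1, 6] -> max=6
step 4: append 31 -> window=[6, 31] -> max=31
step 5: append 14 -> window=[31, 14] -> max=31
step 6: append 50 -> window=[14, 50] -> max=50
step 7: append 4 -> window=[50, 4] -> max=50
step 8: append 22 -> window=[4, 22] -> max=22

Answer: 15 6 31 31 50 50 22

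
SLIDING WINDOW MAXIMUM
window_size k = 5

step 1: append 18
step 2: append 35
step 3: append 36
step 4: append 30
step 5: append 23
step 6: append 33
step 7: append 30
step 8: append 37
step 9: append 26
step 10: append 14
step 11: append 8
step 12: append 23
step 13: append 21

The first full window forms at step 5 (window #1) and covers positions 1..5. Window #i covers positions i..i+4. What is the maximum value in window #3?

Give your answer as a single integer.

step 1: append 18 -> window=[18] (not full yet)
step 2: append 35 -> window=[18, 35] (not full yet)
step 3: append 36 -> window=[18, 35, 36] (not full yet)
step 4: append 30 -> window=[18, 35, 36, 30] (not full yet)
step 5: append 23 -> window=[18, 35, 36, 30, 23] -> max=36
step 6: append 33 -> window=[35, 36, 30, 23, 33] -> max=36
step 7: append 30 -> window=[36, 30, 23, 33, 30] -> max=36
Window #3 max = 36

Answer: 36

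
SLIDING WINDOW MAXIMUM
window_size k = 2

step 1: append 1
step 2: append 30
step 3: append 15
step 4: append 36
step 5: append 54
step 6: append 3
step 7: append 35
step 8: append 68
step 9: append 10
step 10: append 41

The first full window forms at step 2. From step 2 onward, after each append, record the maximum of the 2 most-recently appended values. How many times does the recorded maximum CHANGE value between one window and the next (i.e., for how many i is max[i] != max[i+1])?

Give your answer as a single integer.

step 1: append 1 -> window=[1] (not full yet)
step 2: append 30 -> window=[1, 30] -> max=30
step 3: append 15 -> window=[30, 15] -> max=30
step 4: append 36 -> window=[15, 36] -> max=36
step 5: append 54 -> window=[36, 54] -> max=54
step 6: append 3 -> window=[54, 3] -> max=54
step 7: append 35 -> window=[3, 35] -> max=35
step 8: append 68 -> window=[35, 68] -> max=68
step 9: append 10 -> window=[68, 10] -> max=68
step 10: append 41 -> window=[10, 41] -> max=41
Recorded maximums: 30 30 36 54 54 35 68 68 41
Changes between consecutive maximums: 5

Answer: 5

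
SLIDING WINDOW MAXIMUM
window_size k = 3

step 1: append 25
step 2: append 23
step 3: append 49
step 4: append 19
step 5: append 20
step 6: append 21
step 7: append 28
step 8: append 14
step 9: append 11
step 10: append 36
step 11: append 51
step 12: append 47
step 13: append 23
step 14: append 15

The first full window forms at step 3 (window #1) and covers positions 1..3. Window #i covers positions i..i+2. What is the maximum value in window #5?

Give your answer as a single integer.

step 1: append 25 -> window=[25] (not full yet)
step 2: append 23 -> window=[25, 23] (not full yet)
step 3: append 49 -> window=[25, 23, 49] -> max=49
step 4: append 19 -> window=[23, 49, 19] -> max=49
step 5: append 20 -> window=[49, 19, 20] -> max=49
step 6: append 21 -> window=[19, 20, 21] -> max=21
step 7: append 28 -> window=[20, 21, 28] -> max=28
Window #5 max = 28

Answer: 28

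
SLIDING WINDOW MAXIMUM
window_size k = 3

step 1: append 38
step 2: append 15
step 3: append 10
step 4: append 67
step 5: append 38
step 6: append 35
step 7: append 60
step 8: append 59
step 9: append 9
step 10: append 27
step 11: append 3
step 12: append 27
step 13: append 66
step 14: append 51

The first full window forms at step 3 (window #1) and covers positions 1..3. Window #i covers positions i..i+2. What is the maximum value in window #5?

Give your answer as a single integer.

Answer: 60

Derivation:
step 1: append 38 -> window=[38] (not full yet)
step 2: append 15 -> window=[38, 15] (not full yet)
step 3: append 10 -> window=[38, 15, 10] -> max=38
step 4: append 67 -> window=[15, 10, 67] -> max=67
step 5: append 38 -> window=[10, 67, 38] -> max=67
step 6: append 35 -> window=[67, 38, 35] -> max=67
step 7: append 60 -> window=[38, 35, 60] -> max=60
Window #5 max = 60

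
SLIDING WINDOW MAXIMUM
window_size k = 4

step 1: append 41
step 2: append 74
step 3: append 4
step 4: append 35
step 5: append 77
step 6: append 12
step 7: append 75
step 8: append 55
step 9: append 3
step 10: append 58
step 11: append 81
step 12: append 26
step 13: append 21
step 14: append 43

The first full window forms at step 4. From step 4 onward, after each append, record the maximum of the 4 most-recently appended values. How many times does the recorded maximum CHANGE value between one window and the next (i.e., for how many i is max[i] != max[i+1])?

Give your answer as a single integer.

Answer: 3

Derivation:
step 1: append 41 -> window=[41] (not full yet)
step 2: append 74 -> window=[41, 74] (not full yet)
step 3: append 4 -> window=[41, 74, 4] (not full yet)
step 4: append 35 -> window=[41, 74, 4, 35] -> max=74
step 5: append 77 -> window=[74, 4, 35, 77] -> max=77
step 6: append 12 -> window=[4, 35, 77, 12] -> max=77
step 7: append 75 -> window=[35, 77, 12, 75] -> max=77
step 8: append 55 -> window=[77, 12, 75, 55] -> max=77
step 9: append 3 -> window=[12, 75, 55, 3] -> max=75
step 10: append 58 -> window=[75, 55, 3, 58] -> max=75
step 11: append 81 -> window=[55, 3, 58, 81] -> max=81
step 12: append 26 -> window=[3, 58, 81, 26] -> max=81
step 13: append 21 -> window=[58, 81, 26, 21] -> max=81
step 14: append 43 -> window=[81, 26, 21, 43] -> max=81
Recorded maximums: 74 77 77 77 77 75 75 81 81 81 81
Changes between consecutive maximums: 3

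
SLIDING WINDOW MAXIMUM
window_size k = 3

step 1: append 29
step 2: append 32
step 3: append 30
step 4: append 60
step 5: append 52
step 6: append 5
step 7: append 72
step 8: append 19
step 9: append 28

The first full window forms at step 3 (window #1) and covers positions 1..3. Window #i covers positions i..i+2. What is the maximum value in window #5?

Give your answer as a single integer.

Answer: 72

Derivation:
step 1: append 29 -> window=[29] (not full yet)
step 2: append 32 -> window=[29, 32] (not full yet)
step 3: append 30 -> window=[29, 32, 30] -> max=32
step 4: append 60 -> window=[32, 30, 60] -> max=60
step 5: append 52 -> window=[30, 60, 52] -> max=60
step 6: append 5 -> window=[60, 52, 5] -> max=60
step 7: append 72 -> window=[52, 5, 72] -> max=72
Window #5 max = 72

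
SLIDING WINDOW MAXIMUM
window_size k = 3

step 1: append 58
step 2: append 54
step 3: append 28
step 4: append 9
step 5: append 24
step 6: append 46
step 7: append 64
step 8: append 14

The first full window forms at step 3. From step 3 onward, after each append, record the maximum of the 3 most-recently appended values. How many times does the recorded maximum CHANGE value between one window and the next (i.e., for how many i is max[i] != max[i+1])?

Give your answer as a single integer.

Answer: 4

Derivation:
step 1: append 58 -> window=[58] (not full yet)
step 2: append 54 -> window=[58, 54] (not full yet)
step 3: append 28 -> window=[58, 54, 28] -> max=58
step 4: append 9 -> window=[54, 28, 9] -> max=54
step 5: append 24 -> window=[28, 9, 24] -> max=28
step 6: append 46 -> window=[9, 24, 46] -> max=46
step 7: append 64 -> window=[24, 46, 64] -> max=64
step 8: append 14 -> window=[46, 64, 14] -> max=64
Recorded maximums: 58 54 28 46 64 64
Changes between consecutive maximums: 4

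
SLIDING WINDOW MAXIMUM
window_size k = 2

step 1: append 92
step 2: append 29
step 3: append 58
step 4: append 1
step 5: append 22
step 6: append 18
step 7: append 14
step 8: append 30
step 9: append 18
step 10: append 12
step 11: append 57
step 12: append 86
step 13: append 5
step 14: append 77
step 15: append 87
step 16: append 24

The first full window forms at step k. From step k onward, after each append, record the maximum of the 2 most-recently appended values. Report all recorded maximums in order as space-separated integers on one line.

Answer: 92 58 58 22 22 18 30 30 18 57 86 86 77 87 87

Derivation:
step 1: append 92 -> window=[92] (not full yet)
step 2: append 29 -> window=[92, 29] -> max=92
step 3: append 58 -> window=[29, 58] -> max=58
step 4: append 1 -> window=[58, 1] -> max=58
step 5: append 22 -> window=[1, 22] -> max=22
step 6: append 18 -> window=[22, 18] -> max=22
step 7: append 14 -> window=[18, 14] -> max=18
step 8: append 30 -> window=[14, 30] -> max=30
step 9: append 18 -> window=[30, 18] -> max=30
step 10: append 12 -> window=[18, 12] -> max=18
step 11: append 57 -> window=[12, 57] -> max=57
step 12: append 86 -> window=[57, 86] -> max=86
step 13: append 5 -> window=[86, 5] -> max=86
step 14: append 77 -> window=[5, 77] -> max=77
step 15: append 87 -> window=[77, 87] -> max=87
step 16: append 24 -> window=[87, 24] -> max=87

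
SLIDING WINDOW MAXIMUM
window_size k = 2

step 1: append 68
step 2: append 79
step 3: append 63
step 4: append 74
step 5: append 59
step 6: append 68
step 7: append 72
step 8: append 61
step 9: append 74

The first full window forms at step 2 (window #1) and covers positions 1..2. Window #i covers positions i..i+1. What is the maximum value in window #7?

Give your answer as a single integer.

Answer: 72

Derivation:
step 1: append 68 -> window=[68] (not full yet)
step 2: append 79 -> window=[68, 79] -> max=79
step 3: append 63 -> window=[79, 63] -> max=79
step 4: append 74 -> window=[63, 74] -> max=74
step 5: append 59 -> window=[74, 59] -> max=74
step 6: append 68 -> window=[59, 68] -> max=68
step 7: append 72 -> window=[68, 72] -> max=72
step 8: append 61 -> window=[72, 61] -> max=72
Window #7 max = 72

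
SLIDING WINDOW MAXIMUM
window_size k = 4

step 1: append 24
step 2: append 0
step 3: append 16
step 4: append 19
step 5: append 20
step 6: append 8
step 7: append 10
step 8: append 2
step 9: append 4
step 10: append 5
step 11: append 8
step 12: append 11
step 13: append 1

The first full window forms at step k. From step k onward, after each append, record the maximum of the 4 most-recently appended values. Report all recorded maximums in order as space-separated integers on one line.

Answer: 24 20 20 20 20 10 10 8 11 11

Derivation:
step 1: append 24 -> window=[24] (not full yet)
step 2: append 0 -> window=[24, 0] (not full yet)
step 3: append 16 -> window=[24, 0, 16] (not full yet)
step 4: append 19 -> window=[24, 0, 16, 19] -> max=24
step 5: append 20 -> window=[0, 16, 19, 20] -> max=20
step 6: append 8 -> window=[16, 19, 20, 8] -> max=20
step 7: append 10 -> window=[19, 20, 8, 10] -> max=20
step 8: append 2 -> window=[20, 8, 10, 2] -> max=20
step 9: append 4 -> window=[8, 10, 2, 4] -> max=10
step 10: append 5 -> window=[10, 2, 4, 5] -> max=10
step 11: append 8 -> window=[2, 4, 5, 8] -> max=8
step 12: append 11 -> window=[4, 5, 8, 11] -> max=11
step 13: append 1 -> window=[5, 8, 11, 1] -> max=11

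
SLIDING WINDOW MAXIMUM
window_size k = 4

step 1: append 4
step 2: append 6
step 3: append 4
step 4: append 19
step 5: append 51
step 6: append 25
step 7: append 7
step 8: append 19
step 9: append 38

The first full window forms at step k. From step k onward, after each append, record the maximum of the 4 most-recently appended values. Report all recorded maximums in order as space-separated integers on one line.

step 1: append 4 -> window=[4] (not full yet)
step 2: append 6 -> window=[4, 6] (not full yet)
step 3: append 4 -> window=[4, 6, 4] (not full yet)
step 4: append 19 -> window=[4, 6, 4, 19] -> max=19
step 5: append 51 -> window=[6, 4, 19, 51] -> max=51
step 6: append 25 -> window=[4, 19, 51, 25] -> max=51
step 7: append 7 -> window=[19, 51, 25, 7] -> max=51
step 8: append 19 -> window=[51, 25, 7, 19] -> max=51
step 9: append 38 -> window=[25, 7, 19, 38] -> max=38

Answer: 19 51 51 51 51 38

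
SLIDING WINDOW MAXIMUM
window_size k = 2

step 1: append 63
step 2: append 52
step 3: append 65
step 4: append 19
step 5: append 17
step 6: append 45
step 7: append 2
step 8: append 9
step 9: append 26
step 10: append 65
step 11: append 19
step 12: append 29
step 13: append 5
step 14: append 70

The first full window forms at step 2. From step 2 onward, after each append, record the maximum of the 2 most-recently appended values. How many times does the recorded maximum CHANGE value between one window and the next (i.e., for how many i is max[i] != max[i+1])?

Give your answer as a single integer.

Answer: 8

Derivation:
step 1: append 63 -> window=[63] (not full yet)
step 2: append 52 -> window=[63, 52] -> max=63
step 3: append 65 -> window=[52, 65] -> max=65
step 4: append 19 -> window=[65, 19] -> max=65
step 5: append 17 -> window=[19, 17] -> max=19
step 6: append 45 -> window=[17, 45] -> max=45
step 7: append 2 -> window=[45, 2] -> max=45
step 8: append 9 -> window=[2, 9] -> max=9
step 9: append 26 -> window=[9, 26] -> max=26
step 10: append 65 -> window=[26, 65] -> max=65
step 11: append 19 -> window=[65, 19] -> max=65
step 12: append 29 -> window=[19, 29] -> max=29
step 13: append 5 -> window=[29, 5] -> max=29
step 14: append 70 -> window=[5, 70] -> max=70
Recorded maximums: 63 65 65 19 45 45 9 26 65 65 29 29 70
Changes between consecutive maximums: 8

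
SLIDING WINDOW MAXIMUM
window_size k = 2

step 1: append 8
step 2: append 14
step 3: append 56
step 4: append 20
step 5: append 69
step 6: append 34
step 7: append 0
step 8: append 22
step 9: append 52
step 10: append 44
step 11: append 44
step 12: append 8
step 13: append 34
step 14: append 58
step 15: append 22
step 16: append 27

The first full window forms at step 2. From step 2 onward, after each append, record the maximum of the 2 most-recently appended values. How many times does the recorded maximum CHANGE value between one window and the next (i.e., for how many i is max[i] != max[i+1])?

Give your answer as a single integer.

Answer: 9

Derivation:
step 1: append 8 -> window=[8] (not full yet)
step 2: append 14 -> window=[8, 14] -> max=14
step 3: append 56 -> window=[14, 56] -> max=56
step 4: append 20 -> window=[56, 20] -> max=56
step 5: append 69 -> window=[20, 69] -> max=69
step 6: append 34 -> window=[69, 34] -> max=69
step 7: append 0 -> window=[34, 0] -> max=34
step 8: append 22 -> window=[0, 22] -> max=22
step 9: append 52 -> window=[22, 52] -> max=52
step 10: append 44 -> window=[52, 44] -> max=52
step 11: append 44 -> window=[44, 44] -> max=44
step 12: append 8 -> window=[44, 8] -> max=44
step 13: append 34 -> window=[8, 34] -> max=34
step 14: append 58 -> window=[34, 58] -> max=58
step 15: append 22 -> window=[58, 22] -> max=58
step 16: append 27 -> window=[22, 27] -> max=27
Recorded maximums: 14 56 56 69 69 34 22 52 52 44 44 34 58 58 27
Changes between consecutive maximums: 9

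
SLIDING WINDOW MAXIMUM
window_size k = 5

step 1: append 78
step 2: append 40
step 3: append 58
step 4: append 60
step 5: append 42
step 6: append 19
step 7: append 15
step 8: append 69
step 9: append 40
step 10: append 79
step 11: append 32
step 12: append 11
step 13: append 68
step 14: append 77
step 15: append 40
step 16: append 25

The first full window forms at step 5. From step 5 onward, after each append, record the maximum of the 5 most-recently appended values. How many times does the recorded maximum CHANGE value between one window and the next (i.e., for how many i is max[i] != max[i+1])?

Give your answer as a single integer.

step 1: append 78 -> window=[78] (not full yet)
step 2: append 40 -> window=[78, 40] (not full yet)
step 3: append 58 -> window=[78, 40, 58] (not full yet)
step 4: append 60 -> window=[78, 40, 58, 60] (not full yet)
step 5: append 42 -> window=[78, 40, 58, 60, 42] -> max=78
step 6: append 19 -> window=[40, 58, 60, 42, 19] -> max=60
step 7: append 15 -> window=[58, 60, 42, 19, 15] -> max=60
step 8: append 69 -> window=[60, 42, 19, 15, 69] -> max=69
step 9: append 40 -> window=[42, 19, 15, 69, 40] -> max=69
step 10: append 79 -> window=[19, 15, 69, 40, 79] -> max=79
step 11: append 32 -> window=[15, 69, 40, 79, 32] -> max=79
step 12: append 11 -> window=[69, 40, 79, 32, 11] -> max=79
step 13: append 68 -> window=[40, 79, 32, 11, 68] -> max=79
step 14: append 77 -> window=[79, 32, 11, 68, 77] -> max=79
step 15: append 40 -> window=[32, 11, 68, 77, 40] -> max=77
step 16: append 25 -> window=[11, 68, 77, 40, 25] -> max=77
Recorded maximums: 78 60 60 69 69 79 79 79 79 79 77 77
Changes between consecutive maximums: 4

Answer: 4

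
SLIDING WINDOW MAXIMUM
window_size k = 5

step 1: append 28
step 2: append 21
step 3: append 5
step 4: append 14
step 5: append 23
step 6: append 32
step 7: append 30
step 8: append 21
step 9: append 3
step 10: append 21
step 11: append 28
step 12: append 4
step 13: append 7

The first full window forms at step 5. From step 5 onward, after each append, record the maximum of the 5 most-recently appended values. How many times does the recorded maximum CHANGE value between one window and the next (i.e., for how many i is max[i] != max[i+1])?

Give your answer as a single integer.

step 1: append 28 -> window=[28] (not full yet)
step 2: append 21 -> window=[28, 21] (not full yet)
step 3: append 5 -> window=[28, 21, 5] (not full yet)
step 4: append 14 -> window=[28, 21, 5, 14] (not full yet)
step 5: append 23 -> window=[28, 21, 5, 14, 23] -> max=28
step 6: append 32 -> window=[21, 5, 14, 23, 32] -> max=32
step 7: append 30 -> window=[5, 14, 23, 32, 30] -> max=32
step 8: append 21 -> window=[14, 23, 32, 30, 21] -> max=32
step 9: append 3 -> window=[23, 32, 30, 21, 3] -> max=32
step 10: append 21 -> window=[32, 30, 21, 3, 21] -> max=32
step 11: append 28 -> window=[30, 21, 3, 21, 28] -> max=30
step 12: append 4 -> window=[21, 3, 21, 28, 4] -> max=28
step 13: append 7 -> window=[3, 21, 28, 4, 7] -> max=28
Recorded maximums: 28 32 32 32 32 32 30 28 28
Changes between consecutive maximums: 3

Answer: 3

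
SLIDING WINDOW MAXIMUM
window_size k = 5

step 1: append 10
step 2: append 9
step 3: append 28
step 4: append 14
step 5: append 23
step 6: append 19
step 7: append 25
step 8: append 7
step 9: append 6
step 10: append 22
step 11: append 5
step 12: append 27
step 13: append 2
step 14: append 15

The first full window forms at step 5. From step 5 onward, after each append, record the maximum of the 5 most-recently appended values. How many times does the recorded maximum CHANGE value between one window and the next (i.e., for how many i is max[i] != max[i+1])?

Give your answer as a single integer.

Answer: 2

Derivation:
step 1: append 10 -> window=[10] (not full yet)
step 2: append 9 -> window=[10, 9] (not full yet)
step 3: append 28 -> window=[10, 9, 28] (not full yet)
step 4: append 14 -> window=[10, 9, 28, 14] (not full yet)
step 5: append 23 -> window=[10, 9, 28, 14, 23] -> max=28
step 6: append 19 -> window=[9, 28, 14, 23, 19] -> max=28
step 7: append 25 -> window=[28, 14, 23, 19, 25] -> max=28
step 8: append 7 -> window=[14, 23, 19, 25, 7] -> max=25
step 9: append 6 -> window=[23, 19, 25, 7, 6] -> max=25
step 10: append 22 -> window=[19, 25, 7, 6, 22] -> max=25
step 11: append 5 -> window=[25, 7, 6, 22, 5] -> max=25
step 12: append 27 -> window=[7, 6, 22, 5, 27] -> max=27
step 13: append 2 -> window=[6, 22, 5, 27, 2] -> max=27
step 14: append 15 -> window=[22, 5, 27, 2, 15] -> max=27
Recorded maximums: 28 28 28 25 25 25 25 27 27 27
Changes between consecutive maximums: 2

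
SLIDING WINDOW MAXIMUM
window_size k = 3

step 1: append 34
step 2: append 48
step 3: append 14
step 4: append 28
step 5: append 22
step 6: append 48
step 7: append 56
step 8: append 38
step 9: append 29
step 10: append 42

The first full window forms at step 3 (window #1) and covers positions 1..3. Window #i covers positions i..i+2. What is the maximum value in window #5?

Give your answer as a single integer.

Answer: 56

Derivation:
step 1: append 34 -> window=[34] (not full yet)
step 2: append 48 -> window=[34, 48] (not full yet)
step 3: append 14 -> window=[34, 48, 14] -> max=48
step 4: append 28 -> window=[48, 14, 28] -> max=48
step 5: append 22 -> window=[14, 28, 22] -> max=28
step 6: append 48 -> window=[28, 22, 48] -> max=48
step 7: append 56 -> window=[22, 48, 56] -> max=56
Window #5 max = 56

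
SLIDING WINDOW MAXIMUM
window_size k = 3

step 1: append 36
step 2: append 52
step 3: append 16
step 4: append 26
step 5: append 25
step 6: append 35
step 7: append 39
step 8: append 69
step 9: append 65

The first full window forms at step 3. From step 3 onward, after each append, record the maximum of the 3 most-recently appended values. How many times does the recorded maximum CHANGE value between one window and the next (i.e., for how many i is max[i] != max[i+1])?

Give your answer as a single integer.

step 1: append 36 -> window=[36] (not full yet)
step 2: append 52 -> window=[36, 52] (not full yet)
step 3: append 16 -> window=[36, 52, 16] -> max=52
step 4: append 26 -> window=[52, 16, 26] -> max=52
step 5: append 25 -> window=[16, 26, 25] -> max=26
step 6: append 35 -> window=[26, 25, 35] -> max=35
step 7: append 39 -> window=[25, 35, 39] -> max=39
step 8: append 69 -> window=[35, 39, 69] -> max=69
step 9: append 65 -> window=[39, 69, 65] -> max=69
Recorded maximums: 52 52 26 35 39 69 69
Changes between consecutive maximums: 4

Answer: 4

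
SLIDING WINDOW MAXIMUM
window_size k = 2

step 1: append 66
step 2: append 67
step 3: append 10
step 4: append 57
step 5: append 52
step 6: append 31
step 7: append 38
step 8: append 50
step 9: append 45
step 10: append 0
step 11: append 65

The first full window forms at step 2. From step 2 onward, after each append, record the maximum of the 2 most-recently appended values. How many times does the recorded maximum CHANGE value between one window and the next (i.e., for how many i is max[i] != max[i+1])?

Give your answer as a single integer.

Answer: 6

Derivation:
step 1: append 66 -> window=[66] (not full yet)
step 2: append 67 -> window=[66, 67] -> max=67
step 3: append 10 -> window=[67, 10] -> max=67
step 4: append 57 -> window=[10, 57] -> max=57
step 5: append 52 -> window=[57, 52] -> max=57
step 6: append 31 -> window=[52, 31] -> max=52
step 7: append 38 -> window=[31, 38] -> max=38
step 8: append 50 -> window=[38, 50] -> max=50
step 9: append 45 -> window=[50, 45] -> max=50
step 10: append 0 -> window=[45, 0] -> max=45
step 11: append 65 -> window=[0, 65] -> max=65
Recorded maximums: 67 67 57 57 52 38 50 50 45 65
Changes between consecutive maximums: 6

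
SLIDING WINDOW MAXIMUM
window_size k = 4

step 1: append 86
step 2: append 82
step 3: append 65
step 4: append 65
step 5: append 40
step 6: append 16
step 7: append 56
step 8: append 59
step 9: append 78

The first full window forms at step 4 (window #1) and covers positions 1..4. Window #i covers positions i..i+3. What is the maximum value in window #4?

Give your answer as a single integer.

step 1: append 86 -> window=[86] (not full yet)
step 2: append 82 -> window=[86, 82] (not full yet)
step 3: append 65 -> window=[86, 82, 65] (not full yet)
step 4: append 65 -> window=[86, 82, 65, 65] -> max=86
step 5: append 40 -> window=[82, 65, 65, 40] -> max=82
step 6: append 16 -> window=[65, 65, 40, 16] -> max=65
step 7: append 56 -> window=[65, 40, 16, 56] -> max=65
Window #4 max = 65

Answer: 65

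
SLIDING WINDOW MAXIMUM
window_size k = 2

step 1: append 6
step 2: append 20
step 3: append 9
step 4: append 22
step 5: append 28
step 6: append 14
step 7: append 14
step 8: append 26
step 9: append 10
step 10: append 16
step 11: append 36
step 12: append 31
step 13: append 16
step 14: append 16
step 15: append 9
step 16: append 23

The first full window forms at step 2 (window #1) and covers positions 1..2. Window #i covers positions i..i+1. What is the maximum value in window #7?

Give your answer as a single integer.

Answer: 26

Derivation:
step 1: append 6 -> window=[6] (not full yet)
step 2: append 20 -> window=[6, 20] -> max=20
step 3: append 9 -> window=[20, 9] -> max=20
step 4: append 22 -> window=[9, 22] -> max=22
step 5: append 28 -> window=[22, 28] -> max=28
step 6: append 14 -> window=[28, 14] -> max=28
step 7: append 14 -> window=[14, 14] -> max=14
step 8: append 26 -> window=[14, 26] -> max=26
Window #7 max = 26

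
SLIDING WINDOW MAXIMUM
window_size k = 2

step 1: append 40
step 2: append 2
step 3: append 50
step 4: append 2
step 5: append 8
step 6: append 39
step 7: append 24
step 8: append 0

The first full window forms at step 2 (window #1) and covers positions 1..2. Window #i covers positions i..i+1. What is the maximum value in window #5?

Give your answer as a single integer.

Answer: 39

Derivation:
step 1: append 40 -> window=[40] (not full yet)
step 2: append 2 -> window=[40, 2] -> max=40
step 3: append 50 -> window=[2, 50] -> max=50
step 4: append 2 -> window=[50, 2] -> max=50
step 5: append 8 -> window=[2, 8] -> max=8
step 6: append 39 -> window=[8, 39] -> max=39
Window #5 max = 39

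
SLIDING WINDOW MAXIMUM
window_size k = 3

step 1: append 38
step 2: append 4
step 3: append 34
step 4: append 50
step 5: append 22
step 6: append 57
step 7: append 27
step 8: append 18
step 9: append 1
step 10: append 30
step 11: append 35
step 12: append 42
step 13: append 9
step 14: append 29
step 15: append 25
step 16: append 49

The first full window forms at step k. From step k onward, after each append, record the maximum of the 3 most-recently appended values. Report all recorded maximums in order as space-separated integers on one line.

Answer: 38 50 50 57 57 57 27 30 35 42 42 42 29 49

Derivation:
step 1: append 38 -> window=[38] (not full yet)
step 2: append 4 -> window=[38, 4] (not full yet)
step 3: append 34 -> window=[38, 4, 34] -> max=38
step 4: append 50 -> window=[4, 34, 50] -> max=50
step 5: append 22 -> window=[34, 50, 22] -> max=50
step 6: append 57 -> window=[50, 22, 57] -> max=57
step 7: append 27 -> window=[22, 57, 27] -> max=57
step 8: append 18 -> window=[57, 27, 18] -> max=57
step 9: append 1 -> window=[27, 18, 1] -> max=27
step 10: append 30 -> window=[18, 1, 30] -> max=30
step 11: append 35 -> window=[1, 30, 35] -> max=35
step 12: append 42 -> window=[30, 35, 42] -> max=42
step 13: append 9 -> window=[35, 42, 9] -> max=42
step 14: append 29 -> window=[42, 9, 29] -> max=42
step 15: append 25 -> window=[9, 29, 25] -> max=29
step 16: append 49 -> window=[29, 25, 49] -> max=49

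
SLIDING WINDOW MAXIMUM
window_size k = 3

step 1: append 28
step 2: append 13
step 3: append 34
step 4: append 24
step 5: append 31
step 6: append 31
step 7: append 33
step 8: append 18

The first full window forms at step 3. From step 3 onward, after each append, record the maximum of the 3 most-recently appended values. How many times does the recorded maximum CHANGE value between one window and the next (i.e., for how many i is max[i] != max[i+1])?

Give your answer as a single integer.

step 1: append 28 -> window=[28] (not full yet)
step 2: append 13 -> window=[28, 13] (not full yet)
step 3: append 34 -> window=[28, 13, 34] -> max=34
step 4: append 24 -> window=[13, 34, 24] -> max=34
step 5: append 31 -> window=[34, 24, 31] -> max=34
step 6: append 31 -> window=[24, 31, 31] -> max=31
step 7: append 33 -> window=[31, 31, 33] -> max=33
step 8: append 18 -> window=[31, 33, 18] -> max=33
Recorded maximums: 34 34 34 31 33 33
Changes between consecutive maximums: 2

Answer: 2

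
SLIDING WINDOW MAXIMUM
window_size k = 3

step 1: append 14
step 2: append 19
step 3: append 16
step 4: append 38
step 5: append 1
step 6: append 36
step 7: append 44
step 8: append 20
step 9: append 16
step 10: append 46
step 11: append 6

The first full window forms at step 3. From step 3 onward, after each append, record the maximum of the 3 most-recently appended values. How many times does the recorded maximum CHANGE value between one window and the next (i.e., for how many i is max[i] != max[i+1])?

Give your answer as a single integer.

step 1: append 14 -> window=[14] (not full yet)
step 2: append 19 -> window=[14, 19] (not full yet)
step 3: append 16 -> window=[14, 19, 16] -> max=19
step 4: append 38 -> window=[19, 16, 38] -> max=38
step 5: append 1 -> window=[16, 38, 1] -> max=38
step 6: append 36 -> window=[38, 1, 36] -> max=38
step 7: append 44 -> window=[1, 36, 44] -> max=44
step 8: append 20 -> window=[36, 44, 20] -> max=44
step 9: append 16 -> window=[44, 20, 16] -> max=44
step 10: append 46 -> window=[20, 16, 46] -> max=46
step 11: append 6 -> window=[16, 46, 6] -> max=46
Recorded maximums: 19 38 38 38 44 44 44 46 46
Changes between consecutive maximums: 3

Answer: 3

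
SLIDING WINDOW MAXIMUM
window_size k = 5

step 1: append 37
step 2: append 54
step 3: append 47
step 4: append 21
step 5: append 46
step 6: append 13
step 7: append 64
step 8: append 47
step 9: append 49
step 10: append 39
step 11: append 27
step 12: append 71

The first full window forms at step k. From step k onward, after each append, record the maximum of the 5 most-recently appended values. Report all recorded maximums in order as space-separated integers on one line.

Answer: 54 54 64 64 64 64 64 71

Derivation:
step 1: append 37 -> window=[37] (not full yet)
step 2: append 54 -> window=[37, 54] (not full yet)
step 3: append 47 -> window=[37, 54, 47] (not full yet)
step 4: append 21 -> window=[37, 54, 47, 21] (not full yet)
step 5: append 46 -> window=[37, 54, 47, 21, 46] -> max=54
step 6: append 13 -> window=[54, 47, 21, 46, 13] -> max=54
step 7: append 64 -> window=[47, 21, 46, 13, 64] -> max=64
step 8: append 47 -> window=[21, 46, 13, 64, 47] -> max=64
step 9: append 49 -> window=[46, 13, 64, 47, 49] -> max=64
step 10: append 39 -> window=[13, 64, 47, 49, 39] -> max=64
step 11: append 27 -> window=[64, 47, 49, 39, 27] -> max=64
step 12: append 71 -> window=[47, 49, 39, 27, 71] -> max=71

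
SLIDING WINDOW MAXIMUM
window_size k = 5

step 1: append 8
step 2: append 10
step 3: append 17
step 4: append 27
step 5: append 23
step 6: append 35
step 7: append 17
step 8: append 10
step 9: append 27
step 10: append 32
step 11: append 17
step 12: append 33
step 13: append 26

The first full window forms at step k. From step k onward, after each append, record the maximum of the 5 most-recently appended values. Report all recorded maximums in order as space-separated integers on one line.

Answer: 27 35 35 35 35 35 32 33 33

Derivation:
step 1: append 8 -> window=[8] (not full yet)
step 2: append 10 -> window=[8, 10] (not full yet)
step 3: append 17 -> window=[8, 10, 17] (not full yet)
step 4: append 27 -> window=[8, 10, 17, 27] (not full yet)
step 5: append 23 -> window=[8, 10, 17, 27, 23] -> max=27
step 6: append 35 -> window=[10, 17, 27, 23, 35] -> max=35
step 7: append 17 -> window=[17, 27, 23, 35, 17] -> max=35
step 8: append 10 -> window=[27, 23, 35, 17, 10] -> max=35
step 9: append 27 -> window=[23, 35, 17, 10, 27] -> max=35
step 10: append 32 -> window=[35, 17, 10, 27, 32] -> max=35
step 11: append 17 -> window=[17, 10, 27, 32, 17] -> max=32
step 12: append 33 -> window=[10, 27, 32, 17, 33] -> max=33
step 13: append 26 -> window=[27, 32, 17, 33, 26] -> max=33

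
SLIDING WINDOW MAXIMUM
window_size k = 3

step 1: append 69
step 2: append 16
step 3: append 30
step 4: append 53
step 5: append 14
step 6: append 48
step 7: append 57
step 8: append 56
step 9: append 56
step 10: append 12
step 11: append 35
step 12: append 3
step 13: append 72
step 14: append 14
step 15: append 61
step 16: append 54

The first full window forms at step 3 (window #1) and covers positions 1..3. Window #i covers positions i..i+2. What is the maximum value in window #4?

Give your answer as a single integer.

Answer: 53

Derivation:
step 1: append 69 -> window=[69] (not full yet)
step 2: append 16 -> window=[69, 16] (not full yet)
step 3: append 30 -> window=[69, 16, 30] -> max=69
step 4: append 53 -> window=[16, 30, 53] -> max=53
step 5: append 14 -> window=[30, 53, 14] -> max=53
step 6: append 48 -> window=[53, 14, 48] -> max=53
Window #4 max = 53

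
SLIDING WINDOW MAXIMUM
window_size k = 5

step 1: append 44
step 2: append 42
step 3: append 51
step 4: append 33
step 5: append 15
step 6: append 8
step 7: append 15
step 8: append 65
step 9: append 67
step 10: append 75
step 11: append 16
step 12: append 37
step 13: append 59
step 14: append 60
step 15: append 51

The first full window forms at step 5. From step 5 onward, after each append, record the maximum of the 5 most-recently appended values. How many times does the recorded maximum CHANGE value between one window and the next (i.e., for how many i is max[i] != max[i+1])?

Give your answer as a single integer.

step 1: append 44 -> window=[44] (not full yet)
step 2: append 42 -> window=[44, 42] (not full yet)
step 3: append 51 -> window=[44, 42, 51] (not full yet)
step 4: append 33 -> window=[44, 42, 51, 33] (not full yet)
step 5: append 15 -> window=[44, 42, 51, 33, 15] -> max=51
step 6: append 8 -> window=[42, 51, 33, 15, 8] -> max=51
step 7: append 15 -> window=[51, 33, 15, 8, 15] -> max=51
step 8: append 65 -> window=[33, 15, 8, 15, 65] -> max=65
step 9: append 67 -> window=[15, 8, 15, 65, 67] -> max=67
step 10: append 75 -> window=[8, 15, 65, 67, 75] -> max=75
step 11: append 16 -> window=[15, 65, 67, 75, 16] -> max=75
step 12: append 37 -> window=[65, 67, 75, 16, 37] -> max=75
step 13: append 59 -> window=[67, 75, 16, 37, 59] -> max=75
step 14: append 60 -> window=[75, 16, 37, 59, 60] -> max=75
step 15: append 51 -> window=[16, 37, 59, 60, 51] -> max=60
Recorded maximums: 51 51 51 65 67 75 75 75 75 75 60
Changes between consecutive maximums: 4

Answer: 4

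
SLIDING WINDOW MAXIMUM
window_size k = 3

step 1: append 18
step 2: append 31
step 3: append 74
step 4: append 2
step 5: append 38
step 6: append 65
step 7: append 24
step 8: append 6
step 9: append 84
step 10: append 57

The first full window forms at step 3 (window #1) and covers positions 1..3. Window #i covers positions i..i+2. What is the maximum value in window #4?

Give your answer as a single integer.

step 1: append 18 -> window=[18] (not full yet)
step 2: append 31 -> window=[18, 31] (not full yet)
step 3: append 74 -> window=[18, 31, 74] -> max=74
step 4: append 2 -> window=[31, 74, 2] -> max=74
step 5: append 38 -> window=[74, 2, 38] -> max=74
step 6: append 65 -> window=[2, 38, 65] -> max=65
Window #4 max = 65

Answer: 65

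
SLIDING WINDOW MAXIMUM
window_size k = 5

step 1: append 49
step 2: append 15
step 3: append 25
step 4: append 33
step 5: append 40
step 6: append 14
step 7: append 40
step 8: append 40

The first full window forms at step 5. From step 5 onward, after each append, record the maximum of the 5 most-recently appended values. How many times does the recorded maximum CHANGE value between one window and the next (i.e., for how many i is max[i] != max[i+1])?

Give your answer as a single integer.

step 1: append 49 -> window=[49] (not full yet)
step 2: append 15 -> window=[49, 15] (not full yet)
step 3: append 25 -> window=[49, 15, 25] (not full yet)
step 4: append 33 -> window=[49, 15, 25, 33] (not full yet)
step 5: append 40 -> window=[49, 15, 25, 33, 40] -> max=49
step 6: append 14 -> window=[15, 25, 33, 40, 14] -> max=40
step 7: append 40 -> window=[25, 33, 40, 14, 40] -> max=40
step 8: append 40 -> window=[33, 40, 14, 40, 40] -> max=40
Recorded maximums: 49 40 40 40
Changes between consecutive maximums: 1

Answer: 1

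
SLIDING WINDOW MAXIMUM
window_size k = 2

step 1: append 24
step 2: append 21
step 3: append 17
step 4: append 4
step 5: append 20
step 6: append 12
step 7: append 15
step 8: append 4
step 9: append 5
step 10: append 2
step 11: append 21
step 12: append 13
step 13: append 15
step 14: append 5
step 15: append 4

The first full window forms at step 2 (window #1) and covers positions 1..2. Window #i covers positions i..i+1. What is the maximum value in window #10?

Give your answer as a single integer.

Answer: 21

Derivation:
step 1: append 24 -> window=[24] (not full yet)
step 2: append 21 -> window=[24, 21] -> max=24
step 3: append 17 -> window=[21, 17] -> max=21
step 4: append 4 -> window=[17, 4] -> max=17
step 5: append 20 -> window=[4, 20] -> max=20
step 6: append 12 -> window=[20, 12] -> max=20
step 7: append 15 -> window=[12, 15] -> max=15
step 8: append 4 -> window=[15, 4] -> max=15
step 9: append 5 -> window=[4, 5] -> max=5
step 10: append 2 -> window=[5, 2] -> max=5
step 11: append 21 -> window=[2, 21] -> max=21
Window #10 max = 21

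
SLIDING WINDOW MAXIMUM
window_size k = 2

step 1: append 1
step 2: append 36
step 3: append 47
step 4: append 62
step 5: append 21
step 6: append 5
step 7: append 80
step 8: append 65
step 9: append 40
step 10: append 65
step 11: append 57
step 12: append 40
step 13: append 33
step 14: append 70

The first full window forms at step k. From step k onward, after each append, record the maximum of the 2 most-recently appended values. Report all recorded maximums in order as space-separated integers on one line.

Answer: 36 47 62 62 21 80 80 65 65 65 57 40 70

Derivation:
step 1: append 1 -> window=[1] (not full yet)
step 2: append 36 -> window=[1, 36] -> max=36
step 3: append 47 -> window=[36, 47] -> max=47
step 4: append 62 -> window=[47, 62] -> max=62
step 5: append 21 -> window=[62, 21] -> max=62
step 6: append 5 -> window=[21, 5] -> max=21
step 7: append 80 -> window=[5, 80] -> max=80
step 8: append 65 -> window=[80, 65] -> max=80
step 9: append 40 -> window=[65, 40] -> max=65
step 10: append 65 -> window=[40, 65] -> max=65
step 11: append 57 -> window=[65, 57] -> max=65
step 12: append 40 -> window=[57, 40] -> max=57
step 13: append 33 -> window=[40, 33] -> max=40
step 14: append 70 -> window=[33, 70] -> max=70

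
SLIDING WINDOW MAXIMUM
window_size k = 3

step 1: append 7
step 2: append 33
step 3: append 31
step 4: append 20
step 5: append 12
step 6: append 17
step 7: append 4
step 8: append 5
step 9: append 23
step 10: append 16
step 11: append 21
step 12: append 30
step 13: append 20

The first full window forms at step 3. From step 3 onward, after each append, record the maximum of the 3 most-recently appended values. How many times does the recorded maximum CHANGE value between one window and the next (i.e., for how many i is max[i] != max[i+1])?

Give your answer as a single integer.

Answer: 5

Derivation:
step 1: append 7 -> window=[7] (not full yet)
step 2: append 33 -> window=[7, 33] (not full yet)
step 3: append 31 -> window=[7, 33, 31] -> max=33
step 4: append 20 -> window=[33, 31, 20] -> max=33
step 5: append 12 -> window=[31, 20, 12] -> max=31
step 6: append 17 -> window=[20, 12, 17] -> max=20
step 7: append 4 -> window=[12, 17, 4] -> max=17
step 8: append 5 -> window=[17, 4, 5] -> max=17
step 9: append 23 -> window=[4, 5, 23] -> max=23
step 10: append 16 -> window=[5, 23, 16] -> max=23
step 11: append 21 -> window=[23, 16, 21] -> max=23
step 12: append 30 -> window=[16, 21, 30] -> max=30
step 13: append 20 -> window=[21, 30, 20] -> max=30
Recorded maximums: 33 33 31 20 17 17 23 23 23 30 30
Changes between consecutive maximums: 5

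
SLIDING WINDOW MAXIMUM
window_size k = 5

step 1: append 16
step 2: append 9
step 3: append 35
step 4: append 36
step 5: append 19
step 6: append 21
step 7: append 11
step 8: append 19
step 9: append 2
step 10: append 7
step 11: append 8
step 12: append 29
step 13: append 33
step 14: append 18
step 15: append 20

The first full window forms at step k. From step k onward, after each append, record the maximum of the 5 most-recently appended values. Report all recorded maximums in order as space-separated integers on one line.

Answer: 36 36 36 36 21 21 19 29 33 33 33

Derivation:
step 1: append 16 -> window=[16] (not full yet)
step 2: append 9 -> window=[16, 9] (not full yet)
step 3: append 35 -> window=[16, 9, 35] (not full yet)
step 4: append 36 -> window=[16, 9, 35, 36] (not full yet)
step 5: append 19 -> window=[16, 9, 35, 36, 19] -> max=36
step 6: append 21 -> window=[9, 35, 36, 19, 21] -> max=36
step 7: append 11 -> window=[35, 36, 19, 21, 11] -> max=36
step 8: append 19 -> window=[36, 19, 21, 11, 19] -> max=36
step 9: append 2 -> window=[19, 21, 11, 19, 2] -> max=21
step 10: append 7 -> window=[21, 11, 19, 2, 7] -> max=21
step 11: append 8 -> window=[11, 19, 2, 7, 8] -> max=19
step 12: append 29 -> window=[19, 2, 7, 8, 29] -> max=29
step 13: append 33 -> window=[2, 7, 8, 29, 33] -> max=33
step 14: append 18 -> window=[7, 8, 29, 33, 18] -> max=33
step 15: append 20 -> window=[8, 29, 33, 18, 20] -> max=33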